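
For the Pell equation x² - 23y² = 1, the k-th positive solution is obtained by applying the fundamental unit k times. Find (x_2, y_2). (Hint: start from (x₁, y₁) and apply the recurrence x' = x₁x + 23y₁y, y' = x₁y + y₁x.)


Step 1: Find the fundamental solution (x₁, y₁) of x² - 23y² = 1.
  Expand √23 as a continued fraction. a₀ = ⌊√23⌋ = 4; iterate m_{k+1} = d_k·a_k − m_k, d_{k+1} = (23 − m_{k+1}²)/d_k, a_{k+1} = ⌊(a₀ + m_{k+1})/d_{k+1}⌋ (starting m₀ = 0, d₀ = 1), with convergents p_k = a_k·p_{k-1} + p_{k-2}, q_k = a_k·q_{k-1} + q_{k-2} (p₋₁ = 1, q₋₁ = 0):
  k = 0: a₀ = 4; p₀/q₀ = 4/1; p₀² − 23·q₀² = 16 − 23 = -7.
  k = 1: m = 4, d = 7, a = ⌊(4 + 4)/7⌋ = 1; p/q = (1·4 + 1)/(1·1 + 0) = 5/1; p² − 23·q² = 25 − 23 = 2.
  k = 2: m = 3, d = 2, a = ⌊(4 + 3)/2⌋ = 3; p/q = (3·5 + 4)/(3·1 + 1) = 19/4; p² − 23·q² = 361 − 368 = -7.
  k = 3: m = 3, d = 7, a = ⌊(4 + 3)/7⌋ = 1; p/q = (1·19 + 5)/(1·4 + 1) = 24/5; p² − 23·q² = 576 − 575 = 1.
  The first convergent with p² − 23·q² = 1 gives the fundamental solution (x₁, y₁) = (24, 5).
Step 2: Apply the recurrence (x_{n+1}, y_{n+1}) = (x₁x_n + 23y₁y_n, x₁y_n + y₁x_n) repeatedly.
  From (x_1, y_1) = (24, 5): x_2 = 24·24 + 23·5·5 = 1151; y_2 = 24·5 + 5·24 = 240.
Step 3: Verify x_2² - 23·y_2² = 1324801 - 1324800 = 1 (should be 1). ✓

(x_1, y_1) = (24, 5); (x_2, y_2) = (1151, 240).


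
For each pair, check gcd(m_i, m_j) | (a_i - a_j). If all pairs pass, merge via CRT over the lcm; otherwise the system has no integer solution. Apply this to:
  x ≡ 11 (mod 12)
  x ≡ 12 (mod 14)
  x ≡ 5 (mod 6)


Moduli 12, 14, 6 are not pairwise coprime, so CRT works modulo lcm(m_i) when all pairwise compatibility conditions hold.
Pairwise compatibility: gcd(m_i, m_j) must divide a_i - a_j for every pair.
Merge one congruence at a time:
  Start: x ≡ 11 (mod 12).
  Combine with x ≡ 12 (mod 14): gcd(12, 14) = 2, and 12 - 11 = 1 is NOT divisible by 2.
    ⇒ system is inconsistent (no integer solution).

No solution (the system is inconsistent).


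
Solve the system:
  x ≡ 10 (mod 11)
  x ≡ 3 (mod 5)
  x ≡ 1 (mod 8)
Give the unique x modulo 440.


Moduli 11, 5, 8 are pairwise coprime; by CRT there is a unique solution modulo M = 11 · 5 · 8 = 440.
Solve pairwise, accumulating the modulus:
  Start with x ≡ 10 (mod 11).
  Combine with x ≡ 3 (mod 5): since gcd(11, 5) = 1, we get a unique residue mod 55.
    Write x = 10 + 11·t and substitute into x ≡ 3 (mod 5): 11·t ≡ 3 − 10 = -7 (mod 5).
    Reduce coefficients mod 5: 1·t ≡ 3 (mod 5).
    So t ≡ 3 (mod 5).
    Then x = 10 + 11·3 = 43, valid modulo lcm(11, 5) = 55: x ≡ 43 (mod 55).
  Combine with x ≡ 1 (mod 8): since gcd(55, 8) = 1, we get a unique residue mod 440.
    Write x = 43 + 55·t and substitute into x ≡ 1 (mod 8): 55·t ≡ 1 − 43 = -42 (mod 8).
    Reduce coefficients mod 8: 7·t ≡ 6 (mod 8).
    The inverse of 7 mod 8 is 7 (since 7·7 = 49 = 6·8 + 1), so t ≡ 7·6 = 42 ≡ 2 (mod 8).
    Then x = 43 + 55·2 = 153, valid modulo lcm(55, 8) = 440: x ≡ 153 (mod 440).
Verify: 153 mod 11 = 10 ✓, 153 mod 5 = 3 ✓, 153 mod 8 = 1 ✓.

x ≡ 153 (mod 440).


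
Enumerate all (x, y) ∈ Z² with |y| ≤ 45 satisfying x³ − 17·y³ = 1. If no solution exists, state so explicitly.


The equation is x³ - 17y³ = 1. For fixed y, x³ = 17·y³ + 1, so a solution requires the RHS to be a perfect cube.
Strategy: iterate y from -45 to 45, compute RHS = 17·y³ + 1, and check whether it is a (positive or negative) perfect cube.
Check small values of y:
  y = 0: RHS = 1 = (1)³ ⇒ x = 1 works.
  y = 1: RHS = 18 is not a perfect cube.
  y = -1: RHS = -16 is not a perfect cube.
  y = 2: RHS = 137 is not a perfect cube.
  y = -2: RHS = -135 is not a perfect cube.
  y = 3: RHS = 460 is not a perfect cube.
  y = -3: RHS = -458 is not a perfect cube.
Continuing, at y = 7: RHS = 5832 = (18)³ ⇒ x = 18 works.
Searching the remaining y in |y| ≤ 45 finds no further solutions.
Collected solutions: (1, 0), (18, 7).

Solutions (with |y| ≤ 45): (1, 0), (18, 7).


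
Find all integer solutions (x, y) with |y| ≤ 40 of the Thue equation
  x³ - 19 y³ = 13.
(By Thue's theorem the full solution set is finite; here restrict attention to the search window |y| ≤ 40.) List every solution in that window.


The equation is x³ - 19y³ = 13. For fixed y, x³ = 19·y³ + 13, so a solution requires the RHS to be a perfect cube.
Strategy: iterate y from -40 to 40, compute RHS = 19·y³ + 13, and check whether it is a (positive or negative) perfect cube.
Check small values of y:
  y = 0: RHS = 13 is not a perfect cube.
  y = 1: RHS = 32 is not a perfect cube.
  y = -1: RHS = -6 is not a perfect cube.
  y = 2: RHS = 165 is not a perfect cube.
  y = -2: RHS = -139 is not a perfect cube.
  y = 3: RHS = 526 is not a perfect cube.
  y = -3: RHS = -500 is not a perfect cube.
Continuing the search up to |y| = 40 finds no solutions either.
No (x, y) in the scanned range satisfies the equation.

No integer solutions with |y| ≤ 40.


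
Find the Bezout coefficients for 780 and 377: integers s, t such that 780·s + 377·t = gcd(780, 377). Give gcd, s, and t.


Euclidean algorithm on (780, 377) — divide until remainder is 0:
  780 = 2 · 377 + 26
  377 = 14 · 26 + 13
  26 = 2 · 13 + 0
gcd(780, 377) = 13.
Track Bezout coefficients alongside the remainders: start with r₀ = 780 = a·1 + b·0 (s = 1, t = 0) and r₁ = 377 = a·0 + b·1 (s = 0, t = 1); each new remainder r_{k+1} = r_{k-1} − q_k·r_k inherits s_{k+1} = s_{k-1} − q_k·s_k, t_{k+1} = t_{k-1} − q_k·t_k, so r_k = a·s_k + b·t_k at every step:
  q = 2: r = 26, s = 1 − 2·0 = 1, t = 0 − 2·1 = -2  (check: 780·1 + 377·(-2) = 26)
  q = 14: r = 13, s = 0 − 14·1 = -14, t = 1 − 14·(-2) = 29  (check: 780·(-14) + 377·29 = 13)
The row with r = 13 (the gcd) gives the Bezout coefficients s = -14, t = 29.
Result: 780 · (-14) + 377 · (29) = 13.

gcd(780, 377) = 13; s = -14, t = 29 (check: 780·(-14) + 377·29 = 13).


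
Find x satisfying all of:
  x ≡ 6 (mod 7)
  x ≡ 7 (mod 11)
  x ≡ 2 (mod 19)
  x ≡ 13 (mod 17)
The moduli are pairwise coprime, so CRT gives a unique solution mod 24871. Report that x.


Product of moduli M = 7 · 11 · 19 · 17 = 24871.
Merge one congruence at a time:
  Start: x ≡ 6 (mod 7).
  Combine with x ≡ 7 (mod 11); new modulus lcm = 77.
    Write x = 6 + 7·t and substitute into x ≡ 7 (mod 11): 7·t ≡ 7 − 6 = 1 (mod 11).
    The inverse of 7 mod 11 is 8 (since 7·8 = 56 = 5·11 + 1), so t ≡ 8·1 = 8 ≡ 8 (mod 11).
    Then x = 6 + 7·8 = 62, valid modulo lcm(7, 11) = 77: x ≡ 62 (mod 77).
  Combine with x ≡ 2 (mod 19); new modulus lcm = 1463.
    Write x = 62 + 77·t and substitute into x ≡ 2 (mod 19): 77·t ≡ 2 − 62 = -60 (mod 19).
    Reduce coefficients mod 19: 1·t ≡ 16 (mod 19).
    So t ≡ 16 (mod 19).
    Then x = 62 + 77·16 = 1294, valid modulo lcm(77, 19) = 1463: x ≡ 1294 (mod 1463).
  Combine with x ≡ 13 (mod 17); new modulus lcm = 24871.
    Write x = 1294 + 1463·t and substitute into x ≡ 13 (mod 17): 1463·t ≡ 13 − 1294 = -1281 (mod 17).
    Reduce coefficients mod 17: 1·t ≡ 11 (mod 17).
    So t ≡ 11 (mod 17).
    Then x = 1294 + 1463·11 = 17387, valid modulo lcm(1463, 17) = 24871: x ≡ 17387 (mod 24871).
Verify against each original: 17387 mod 7 = 6, 17387 mod 11 = 7, 17387 mod 19 = 2, 17387 mod 17 = 13.

x ≡ 17387 (mod 24871).


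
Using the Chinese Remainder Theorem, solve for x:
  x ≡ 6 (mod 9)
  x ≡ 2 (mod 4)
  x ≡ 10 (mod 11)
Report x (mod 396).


Moduli 9, 4, 11 are pairwise coprime; by CRT there is a unique solution modulo M = 9 · 4 · 11 = 396.
Solve pairwise, accumulating the modulus:
  Start with x ≡ 6 (mod 9).
  Combine with x ≡ 2 (mod 4): since gcd(9, 4) = 1, we get a unique residue mod 36.
    Write x = 6 + 9·t and substitute into x ≡ 2 (mod 4): 9·t ≡ 2 − 6 = -4 (mod 4).
    Reduce coefficients mod 4: 1·t ≡ 0 (mod 4).
    So t ≡ 0 (mod 4).
    Then x = 6 + 9·0 = 6, valid modulo lcm(9, 4) = 36: x ≡ 6 (mod 36).
  Combine with x ≡ 10 (mod 11): since gcd(36, 11) = 1, we get a unique residue mod 396.
    Write x = 6 + 36·t and substitute into x ≡ 10 (mod 11): 36·t ≡ 10 − 6 = 4 (mod 11).
    Reduce coefficients mod 11: 3·t ≡ 4 (mod 11).
    The inverse of 3 mod 11 is 4 (since 3·4 = 12 = 1·11 + 1), so t ≡ 4·4 = 16 ≡ 5 (mod 11).
    Then x = 6 + 36·5 = 186, valid modulo lcm(36, 11) = 396: x ≡ 186 (mod 396).
Verify: 186 mod 9 = 6 ✓, 186 mod 4 = 2 ✓, 186 mod 11 = 10 ✓.

x ≡ 186 (mod 396).


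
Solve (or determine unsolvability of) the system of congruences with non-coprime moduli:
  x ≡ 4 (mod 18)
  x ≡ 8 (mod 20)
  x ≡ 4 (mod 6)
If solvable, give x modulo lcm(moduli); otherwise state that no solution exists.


Moduli 18, 20, 6 are not pairwise coprime, so CRT works modulo lcm(m_i) when all pairwise compatibility conditions hold.
Pairwise compatibility: gcd(m_i, m_j) must divide a_i - a_j for every pair.
Merge one congruence at a time:
  Start: x ≡ 4 (mod 18).
  Combine with x ≡ 8 (mod 20): gcd(18, 20) = 2; 8 - 4 = 4, which IS divisible by 2, so compatible.
    Write x = 4 + 18·t and substitute into x ≡ 8 (mod 20): 18·t ≡ 8 − 4 = 4 (mod 20).
    Divide the congruence (and modulus) by g = 2: 9·t ≡ 2 (mod 10).
    The inverse of 9 mod 10 is 9 (since 9·9 = 81 = 8·10 + 1), so t ≡ 9·2 = 18 ≡ 8 (mod 10).
    Then x = 4 + 18·8 = 148, valid modulo lcm(18, 20) = 180: x ≡ 148 (mod 180).
  Combine with x ≡ 4 (mod 6): gcd(180, 6) = 6; 4 - 148 = -144, which IS divisible by 6, so compatible.
    Write x = 148 + 180·t and substitute into x ≡ 4 (mod 6): 180·t ≡ 4 − 148 = -144 (mod 6).
    Divide the congruence (and modulus) by g = 6: 30·t ≡ -24 (mod 1).
    Modulo 1 every t works; take t = 0.
    Then x = 148 + 180·0 = 148, valid modulo lcm(180, 6) = 180: x ≡ 148 (mod 180).
Verify: 148 mod 18 = 4, 148 mod 20 = 8, 148 mod 6 = 4.

x ≡ 148 (mod 180).


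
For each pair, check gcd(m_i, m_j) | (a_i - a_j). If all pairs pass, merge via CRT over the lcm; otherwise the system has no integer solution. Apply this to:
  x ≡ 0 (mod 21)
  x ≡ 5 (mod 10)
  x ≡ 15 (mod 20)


Moduli 21, 10, 20 are not pairwise coprime, so CRT works modulo lcm(m_i) when all pairwise compatibility conditions hold.
Pairwise compatibility: gcd(m_i, m_j) must divide a_i - a_j for every pair.
Merge one congruence at a time:
  Start: x ≡ 0 (mod 21).
  Combine with x ≡ 5 (mod 10): gcd(21, 10) = 1; 5 - 0 = 5, which IS divisible by 1, so compatible.
    Write x = 0 + 21·t and substitute into x ≡ 5 (mod 10): 21·t ≡ 5 − 0 = 5 (mod 10).
    Reduce coefficients mod 10: 1·t ≡ 5 (mod 10).
    So t ≡ 5 (mod 10).
    Then x = 0 + 21·5 = 105, valid modulo lcm(21, 10) = 210: x ≡ 105 (mod 210).
  Combine with x ≡ 15 (mod 20): gcd(210, 20) = 10; 15 - 105 = -90, which IS divisible by 10, so compatible.
    Write x = 105 + 210·t and substitute into x ≡ 15 (mod 20): 210·t ≡ 15 − 105 = -90 (mod 20).
    Divide the congruence (and modulus) by g = 10: 21·t ≡ -9 (mod 2).
    Reduce coefficients mod 2: 1·t ≡ 1 (mod 2).
    So t ≡ 1 (mod 2).
    Then x = 105 + 210·1 = 315, valid modulo lcm(210, 20) = 420: x ≡ 315 (mod 420).
Verify: 315 mod 21 = 0, 315 mod 10 = 5, 315 mod 20 = 15.

x ≡ 315 (mod 420).


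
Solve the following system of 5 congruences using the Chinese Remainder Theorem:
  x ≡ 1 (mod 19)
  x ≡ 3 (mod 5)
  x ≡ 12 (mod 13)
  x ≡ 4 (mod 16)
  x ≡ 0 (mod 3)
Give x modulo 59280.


Product of moduli M = 19 · 5 · 13 · 16 · 3 = 59280.
Merge one congruence at a time:
  Start: x ≡ 1 (mod 19).
  Combine with x ≡ 3 (mod 5); new modulus lcm = 95.
    Write x = 1 + 19·t and substitute into x ≡ 3 (mod 5): 19·t ≡ 3 − 1 = 2 (mod 5).
    Reduce coefficients mod 5: 4·t ≡ 2 (mod 5).
    The inverse of 4 mod 5 is 4 (since 4·4 = 16 = 3·5 + 1), so t ≡ 4·2 = 8 ≡ 3 (mod 5).
    Then x = 1 + 19·3 = 58, valid modulo lcm(19, 5) = 95: x ≡ 58 (mod 95).
  Combine with x ≡ 12 (mod 13); new modulus lcm = 1235.
    Write x = 58 + 95·t and substitute into x ≡ 12 (mod 13): 95·t ≡ 12 − 58 = -46 (mod 13).
    Reduce coefficients mod 13: 4·t ≡ 6 (mod 13).
    The inverse of 4 mod 13 is 10 (since 4·10 = 40 = 3·13 + 1), so t ≡ 10·6 = 60 ≡ 8 (mod 13).
    Then x = 58 + 95·8 = 818, valid modulo lcm(95, 13) = 1235: x ≡ 818 (mod 1235).
  Combine with x ≡ 4 (mod 16); new modulus lcm = 19760.
    Write x = 818 + 1235·t and substitute into x ≡ 4 (mod 16): 1235·t ≡ 4 − 818 = -814 (mod 16).
    Reduce coefficients mod 16: 3·t ≡ 2 (mod 16).
    The inverse of 3 mod 16 is 11 (since 3·11 = 33 = 2·16 + 1), so t ≡ 11·2 = 22 ≡ 6 (mod 16).
    Then x = 818 + 1235·6 = 8228, valid modulo lcm(1235, 16) = 19760: x ≡ 8228 (mod 19760).
  Combine with x ≡ 0 (mod 3); new modulus lcm = 59280.
    Write x = 8228 + 19760·t and substitute into x ≡ 0 (mod 3): 19760·t ≡ 0 − 8228 = -8228 (mod 3).
    Reduce coefficients mod 3: 2·t ≡ 1 (mod 3).
    The inverse of 2 mod 3 is 2 (since 2·2 = 4 = 1·3 + 1), so t ≡ 2·1 = 2 ≡ 2 (mod 3).
    Then x = 8228 + 19760·2 = 47748, valid modulo lcm(19760, 3) = 59280: x ≡ 47748 (mod 59280).
Verify against each original: 47748 mod 19 = 1, 47748 mod 5 = 3, 47748 mod 13 = 12, 47748 mod 16 = 4, 47748 mod 3 = 0.

x ≡ 47748 (mod 59280).


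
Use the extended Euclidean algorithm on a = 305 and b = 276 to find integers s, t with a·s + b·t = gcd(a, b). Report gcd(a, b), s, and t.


Euclidean algorithm on (305, 276) — divide until remainder is 0:
  305 = 1 · 276 + 29
  276 = 9 · 29 + 15
  29 = 1 · 15 + 14
  15 = 1 · 14 + 1
  14 = 14 · 1 + 0
gcd(305, 276) = 1.
Track Bezout coefficients alongside the remainders: start with r₀ = 305 = a·1 + b·0 (s = 1, t = 0) and r₁ = 276 = a·0 + b·1 (s = 0, t = 1); each new remainder r_{k+1} = r_{k-1} − q_k·r_k inherits s_{k+1} = s_{k-1} − q_k·s_k, t_{k+1} = t_{k-1} − q_k·t_k, so r_k = a·s_k + b·t_k at every step:
  q = 1: r = 29, s = 1 − 1·0 = 1, t = 0 − 1·1 = -1  (check: 305·1 + 276·(-1) = 29)
  q = 9: r = 15, s = 0 − 9·1 = -9, t = 1 − 9·(-1) = 10  (check: 305·(-9) + 276·10 = 15)
  q = 1: r = 14, s = 1 − 1·(-9) = 10, t = -1 − 1·10 = -11  (check: 305·10 + 276·(-11) = 14)
  q = 1: r = 1, s = -9 − 1·10 = -19, t = 10 − 1·(-11) = 21  (check: 305·(-19) + 276·21 = 1)
The row with r = 1 (the gcd) gives the Bezout coefficients s = -19, t = 21.
Result: 305 · (-19) + 276 · (21) = 1.

gcd(305, 276) = 1; s = -19, t = 21 (check: 305·(-19) + 276·21 = 1).


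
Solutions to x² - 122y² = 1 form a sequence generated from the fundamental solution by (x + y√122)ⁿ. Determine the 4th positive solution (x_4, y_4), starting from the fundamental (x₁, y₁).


Step 1: Find the fundamental solution (x₁, y₁) of x² - 122y² = 1.
  Expand √122 as a continued fraction. a₀ = ⌊√122⌋ = 11; iterate m_{k+1} = d_k·a_k − m_k, d_{k+1} = (122 − m_{k+1}²)/d_k, a_{k+1} = ⌊(a₀ + m_{k+1})/d_{k+1}⌋ (starting m₀ = 0, d₀ = 1), with convergents p_k = a_k·p_{k-1} + p_{k-2}, q_k = a_k·q_{k-1} + q_{k-2} (p₋₁ = 1, q₋₁ = 0):
  k = 0: a₀ = 11; p₀/q₀ = 11/1; p₀² − 122·q₀² = 121 − 122 = -1.
  k = 1: m = 11, d = 1, a = ⌊(11 + 11)/1⌋ = 22; p/q = (22·11 + 1)/(22·1 + 0) = 243/22; p² − 122·q² = 59049 − 59048 = 1.
  The first convergent with p² − 122·q² = 1 gives the fundamental solution (x₁, y₁) = (243, 22).
Step 2: Apply the recurrence (x_{n+1}, y_{n+1}) = (x₁x_n + 122y₁y_n, x₁y_n + y₁x_n) repeatedly.
  From (x_1, y_1) = (243, 22): x_2 = 243·243 + 122·22·22 = 118097; y_2 = 243·22 + 22·243 = 10692.
  From (x_2, y_2) = (118097, 10692): x_3 = 243·118097 + 122·22·10692 = 57394899; y_3 = 243·10692 + 22·118097 = 5196290.
  From (x_3, y_3) = (57394899, 5196290): x_4 = 243·57394899 + 122·22·5196290 = 27893802817; y_4 = 243·5196290 + 22·57394899 = 2525386248.
Step 3: Verify x_4² - 122·y_4² = 778064235593677135489 - 778064235593677135488 = 1 (should be 1). ✓

(x_1, y_1) = (243, 22); (x_4, y_4) = (27893802817, 2525386248).


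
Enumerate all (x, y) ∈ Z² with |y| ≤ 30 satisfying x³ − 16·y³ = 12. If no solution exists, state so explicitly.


The equation is x³ - 16y³ = 12. For fixed y, x³ = 16·y³ + 12, so a solution requires the RHS to be a perfect cube.
Strategy: iterate y from -30 to 30, compute RHS = 16·y³ + 12, and check whether it is a (positive or negative) perfect cube.
Check small values of y:
  y = 0: RHS = 12 is not a perfect cube.
  y = 1: RHS = 28 is not a perfect cube.
  y = -1: RHS = -4 is not a perfect cube.
  y = 2: RHS = 140 is not a perfect cube.
  y = -2: RHS = -116 is not a perfect cube.
  y = 3: RHS = 444 is not a perfect cube.
  y = -3: RHS = -420 is not a perfect cube.
Continuing the search up to |y| = 30 finds no solutions either.
No (x, y) in the scanned range satisfies the equation.

No integer solutions with |y| ≤ 30.


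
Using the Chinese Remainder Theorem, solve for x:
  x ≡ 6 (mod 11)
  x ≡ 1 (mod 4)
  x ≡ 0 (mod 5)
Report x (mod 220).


Moduli 11, 4, 5 are pairwise coprime; by CRT there is a unique solution modulo M = 11 · 4 · 5 = 220.
Solve pairwise, accumulating the modulus:
  Start with x ≡ 6 (mod 11).
  Combine with x ≡ 1 (mod 4): since gcd(11, 4) = 1, we get a unique residue mod 44.
    Write x = 6 + 11·t and substitute into x ≡ 1 (mod 4): 11·t ≡ 1 − 6 = -5 (mod 4).
    Reduce coefficients mod 4: 3·t ≡ 3 (mod 4).
    The inverse of 3 mod 4 is 3 (since 3·3 = 9 = 2·4 + 1), so t ≡ 3·3 = 9 ≡ 1 (mod 4).
    Then x = 6 + 11·1 = 17, valid modulo lcm(11, 4) = 44: x ≡ 17 (mod 44).
  Combine with x ≡ 0 (mod 5): since gcd(44, 5) = 1, we get a unique residue mod 220.
    Write x = 17 + 44·t and substitute into x ≡ 0 (mod 5): 44·t ≡ 0 − 17 = -17 (mod 5).
    Reduce coefficients mod 5: 4·t ≡ 3 (mod 5).
    The inverse of 4 mod 5 is 4 (since 4·4 = 16 = 3·5 + 1), so t ≡ 4·3 = 12 ≡ 2 (mod 5).
    Then x = 17 + 44·2 = 105, valid modulo lcm(44, 5) = 220: x ≡ 105 (mod 220).
Verify: 105 mod 11 = 6 ✓, 105 mod 4 = 1 ✓, 105 mod 5 = 0 ✓.

x ≡ 105 (mod 220).


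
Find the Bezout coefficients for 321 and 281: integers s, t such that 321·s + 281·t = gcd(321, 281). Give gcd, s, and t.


Euclidean algorithm on (321, 281) — divide until remainder is 0:
  321 = 1 · 281 + 40
  281 = 7 · 40 + 1
  40 = 40 · 1 + 0
gcd(321, 281) = 1.
Track Bezout coefficients alongside the remainders: start with r₀ = 321 = a·1 + b·0 (s = 1, t = 0) and r₁ = 281 = a·0 + b·1 (s = 0, t = 1); each new remainder r_{k+1} = r_{k-1} − q_k·r_k inherits s_{k+1} = s_{k-1} − q_k·s_k, t_{k+1} = t_{k-1} − q_k·t_k, so r_k = a·s_k + b·t_k at every step:
  q = 1: r = 40, s = 1 − 1·0 = 1, t = 0 − 1·1 = -1  (check: 321·1 + 281·(-1) = 40)
  q = 7: r = 1, s = 0 − 7·1 = -7, t = 1 − 7·(-1) = 8  (check: 321·(-7) + 281·8 = 1)
The row with r = 1 (the gcd) gives the Bezout coefficients s = -7, t = 8.
Result: 321 · (-7) + 281 · (8) = 1.

gcd(321, 281) = 1; s = -7, t = 8 (check: 321·(-7) + 281·8 = 1).


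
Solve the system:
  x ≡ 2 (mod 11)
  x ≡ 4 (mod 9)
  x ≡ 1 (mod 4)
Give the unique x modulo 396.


Moduli 11, 9, 4 are pairwise coprime; by CRT there is a unique solution modulo M = 11 · 9 · 4 = 396.
Solve pairwise, accumulating the modulus:
  Start with x ≡ 2 (mod 11).
  Combine with x ≡ 4 (mod 9): since gcd(11, 9) = 1, we get a unique residue mod 99.
    Write x = 2 + 11·t and substitute into x ≡ 4 (mod 9): 11·t ≡ 4 − 2 = 2 (mod 9).
    Reduce coefficients mod 9: 2·t ≡ 2 (mod 9).
    The inverse of 2 mod 9 is 5 (since 2·5 = 10 = 1·9 + 1), so t ≡ 5·2 = 10 ≡ 1 (mod 9).
    Then x = 2 + 11·1 = 13, valid modulo lcm(11, 9) = 99: x ≡ 13 (mod 99).
  Combine with x ≡ 1 (mod 4): since gcd(99, 4) = 1, we get a unique residue mod 396.
    Write x = 13 + 99·t and substitute into x ≡ 1 (mod 4): 99·t ≡ 1 − 13 = -12 (mod 4).
    Reduce coefficients mod 4: 3·t ≡ 0 (mod 4).
    The inverse of 3 mod 4 is 3 (since 3·3 = 9 = 2·4 + 1), so t ≡ 3·0 = 0 ≡ 0 (mod 4).
    Then x = 13 + 99·0 = 13, valid modulo lcm(99, 4) = 396: x ≡ 13 (mod 396).
Verify: 13 mod 11 = 2 ✓, 13 mod 9 = 4 ✓, 13 mod 4 = 1 ✓.

x ≡ 13 (mod 396).


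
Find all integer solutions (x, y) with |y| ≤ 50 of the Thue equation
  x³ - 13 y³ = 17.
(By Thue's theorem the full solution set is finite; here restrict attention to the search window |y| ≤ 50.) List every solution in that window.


The equation is x³ - 13y³ = 17. For fixed y, x³ = 13·y³ + 17, so a solution requires the RHS to be a perfect cube.
Strategy: iterate y from -50 to 50, compute RHS = 13·y³ + 17, and check whether it is a (positive or negative) perfect cube.
Check small values of y:
  y = 0: RHS = 17 is not a perfect cube.
  y = 1: RHS = 30 is not a perfect cube.
  y = -1: RHS = 4 is not a perfect cube.
  y = 2: RHS = 121 is not a perfect cube.
  y = -2: RHS = -87 is not a perfect cube.
  y = 3: RHS = 368 is not a perfect cube.
  y = -3: RHS = -334 is not a perfect cube.
Continuing the search up to |y| = 50 finds no solutions either.
No (x, y) in the scanned range satisfies the equation.

No integer solutions with |y| ≤ 50.


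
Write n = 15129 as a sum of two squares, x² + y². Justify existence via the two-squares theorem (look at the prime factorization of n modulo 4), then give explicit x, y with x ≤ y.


Step 1: Factor n = 15129 = 3^2 · 41^2.
Step 2: Check the mod-4 condition on each prime factor: 3 ≡ 3 (mod 4), exponent 2 (must be even); 41 ≡ 1 (mod 4), exponent 2.
All primes ≡ 3 (mod 4) appear to even exponent (or don't appear), so by the two-squares theorem n IS expressible as a sum of two squares.
Step 3: Build a representation. Group n = k² · m with k = 3 and m = 41 · 41 = 1681 (a product of primes ≡ 1 (mod 4)); a representation of m scales to one of n via (k·x)² + (k·y)² = k²(x² + y²). Each prime p ≡ 1 (mod 4) is itself a sum of two squares; find a² by testing p − a² for a perfect square:
  41: 41 − 1² = 40, 41 − 2² = 37, 41 − 3² = 32, 41 − 4² = 25 = 5² ⇒ 41 = 4² + 5².
  Combine using the Brahmagupta–Fibonacci identity (a² + b²)(c² + d²) = (ac − bd)² + (ad + bc)² = (ac + bd)² + (ad − bc)²:
  41 · 41 = 1681: from (4² + 5²)(4² + 5²), take (4·4 − 5·5, 4·5 + 5·4) = (16 − 25, 20 + 20) = (-9, 40); dropping signs (only squares matter) gives (9, 40); check 9² + 40² = 81 + 1600 = 1681 ✓.
  Scale by k = 3: (3·9, 3·40) = (27, 120).
Step 4: Order so x ≤ y and verify: 27² + 120² = 729 + 14400 = 15129 = n. ✓

n = 15129 = 27² + 120² (one valid representation with x ≤ y).


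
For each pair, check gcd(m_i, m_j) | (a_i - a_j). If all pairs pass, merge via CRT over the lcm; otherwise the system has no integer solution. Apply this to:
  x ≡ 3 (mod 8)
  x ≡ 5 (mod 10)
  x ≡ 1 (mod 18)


Moduli 8, 10, 18 are not pairwise coprime, so CRT works modulo lcm(m_i) when all pairwise compatibility conditions hold.
Pairwise compatibility: gcd(m_i, m_j) must divide a_i - a_j for every pair.
Merge one congruence at a time:
  Start: x ≡ 3 (mod 8).
  Combine with x ≡ 5 (mod 10): gcd(8, 10) = 2; 5 - 3 = 2, which IS divisible by 2, so compatible.
    Write x = 3 + 8·t and substitute into x ≡ 5 (mod 10): 8·t ≡ 5 − 3 = 2 (mod 10).
    Divide the congruence (and modulus) by g = 2: 4·t ≡ 1 (mod 5).
    The inverse of 4 mod 5 is 4 (since 4·4 = 16 = 3·5 + 1), so t ≡ 4·1 = 4 ≡ 4 (mod 5).
    Then x = 3 + 8·4 = 35, valid modulo lcm(8, 10) = 40: x ≡ 35 (mod 40).
  Combine with x ≡ 1 (mod 18): gcd(40, 18) = 2; 1 - 35 = -34, which IS divisible by 2, so compatible.
    Write x = 35 + 40·t and substitute into x ≡ 1 (mod 18): 40·t ≡ 1 − 35 = -34 (mod 18).
    Divide the congruence (and modulus) by g = 2: 20·t ≡ -17 (mod 9).
    Reduce coefficients mod 9: 2·t ≡ 1 (mod 9).
    The inverse of 2 mod 9 is 5 (since 2·5 = 10 = 1·9 + 1), so t ≡ 5·1 = 5 ≡ 5 (mod 9).
    Then x = 35 + 40·5 = 235, valid modulo lcm(40, 18) = 360: x ≡ 235 (mod 360).
Verify: 235 mod 8 = 3, 235 mod 10 = 5, 235 mod 18 = 1.

x ≡ 235 (mod 360).


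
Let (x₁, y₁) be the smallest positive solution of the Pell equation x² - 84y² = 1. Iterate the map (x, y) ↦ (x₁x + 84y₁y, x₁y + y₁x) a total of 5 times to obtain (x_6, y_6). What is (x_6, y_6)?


Step 1: Find the fundamental solution (x₁, y₁) of x² - 84y² = 1.
  Expand √84 as a continued fraction. a₀ = ⌊√84⌋ = 9; iterate m_{k+1} = d_k·a_k − m_k, d_{k+1} = (84 − m_{k+1}²)/d_k, a_{k+1} = ⌊(a₀ + m_{k+1})/d_{k+1}⌋ (starting m₀ = 0, d₀ = 1), with convergents p_k = a_k·p_{k-1} + p_{k-2}, q_k = a_k·q_{k-1} + q_{k-2} (p₋₁ = 1, q₋₁ = 0):
  k = 0: a₀ = 9; p₀/q₀ = 9/1; p₀² − 84·q₀² = 81 − 84 = -3.
  k = 1: m = 9, d = 3, a = ⌊(9 + 9)/3⌋ = 6; p/q = (6·9 + 1)/(6·1 + 0) = 55/6; p² − 84·q² = 3025 − 3024 = 1.
  The first convergent with p² − 84·q² = 1 gives the fundamental solution (x₁, y₁) = (55, 6).
Step 2: Apply the recurrence (x_{n+1}, y_{n+1}) = (x₁x_n + 84y₁y_n, x₁y_n + y₁x_n) repeatedly.
  From (x_1, y_1) = (55, 6): x_2 = 55·55 + 84·6·6 = 6049; y_2 = 55·6 + 6·55 = 660.
  From (x_2, y_2) = (6049, 660): x_3 = 55·6049 + 84·6·660 = 665335; y_3 = 55·660 + 6·6049 = 72594.
  From (x_3, y_3) = (665335, 72594): x_4 = 55·665335 + 84·6·72594 = 73180801; y_4 = 55·72594 + 6·665335 = 7984680.
  From (x_4, y_4) = (73180801, 7984680): x_5 = 55·73180801 + 84·6·7984680 = 8049222775; y_5 = 55·7984680 + 6·73180801 = 878242206.
  From (x_5, y_5) = (8049222775, 878242206): x_6 = 55·8049222775 + 84·6·878242206 = 885341324449; y_6 = 55·878242206 + 6·8049222775 = 96598657980.
Step 3: Verify x_6² - 84·y_6² = 783829260777109485153601 - 783829260777109485153600 = 1 (should be 1). ✓

(x_1, y_1) = (55, 6); (x_6, y_6) = (885341324449, 96598657980).


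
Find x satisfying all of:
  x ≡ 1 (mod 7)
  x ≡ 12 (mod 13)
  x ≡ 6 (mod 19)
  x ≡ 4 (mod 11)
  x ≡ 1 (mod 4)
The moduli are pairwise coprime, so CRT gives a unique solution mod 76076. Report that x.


Product of moduli M = 7 · 13 · 19 · 11 · 4 = 76076.
Merge one congruence at a time:
  Start: x ≡ 1 (mod 7).
  Combine with x ≡ 12 (mod 13); new modulus lcm = 91.
    Write x = 1 + 7·t and substitute into x ≡ 12 (mod 13): 7·t ≡ 12 − 1 = 11 (mod 13).
    The inverse of 7 mod 13 is 2 (since 7·2 = 14 = 1·13 + 1), so t ≡ 2·11 = 22 ≡ 9 (mod 13).
    Then x = 1 + 7·9 = 64, valid modulo lcm(7, 13) = 91: x ≡ 64 (mod 91).
  Combine with x ≡ 6 (mod 19); new modulus lcm = 1729.
    Write x = 64 + 91·t and substitute into x ≡ 6 (mod 19): 91·t ≡ 6 − 64 = -58 (mod 19).
    Reduce coefficients mod 19: 15·t ≡ 18 (mod 19).
    The inverse of 15 mod 19 is 14 (since 15·14 = 210 = 11·19 + 1), so t ≡ 14·18 = 252 ≡ 5 (mod 19).
    Then x = 64 + 91·5 = 519, valid modulo lcm(91, 19) = 1729: x ≡ 519 (mod 1729).
  Combine with x ≡ 4 (mod 11); new modulus lcm = 19019.
    Write x = 519 + 1729·t and substitute into x ≡ 4 (mod 11): 1729·t ≡ 4 − 519 = -515 (mod 11).
    Reduce coefficients mod 11: 2·t ≡ 2 (mod 11).
    The inverse of 2 mod 11 is 6 (since 2·6 = 12 = 1·11 + 1), so t ≡ 6·2 = 12 ≡ 1 (mod 11).
    Then x = 519 + 1729·1 = 2248, valid modulo lcm(1729, 11) = 19019: x ≡ 2248 (mod 19019).
  Combine with x ≡ 1 (mod 4); new modulus lcm = 76076.
    Write x = 2248 + 19019·t and substitute into x ≡ 1 (mod 4): 19019·t ≡ 1 − 2248 = -2247 (mod 4).
    Reduce coefficients mod 4: 3·t ≡ 1 (mod 4).
    The inverse of 3 mod 4 is 3 (since 3·3 = 9 = 2·4 + 1), so t ≡ 3·1 = 3 ≡ 3 (mod 4).
    Then x = 2248 + 19019·3 = 59305, valid modulo lcm(19019, 4) = 76076: x ≡ 59305 (mod 76076).
Verify against each original: 59305 mod 7 = 1, 59305 mod 13 = 12, 59305 mod 19 = 6, 59305 mod 11 = 4, 59305 mod 4 = 1.

x ≡ 59305 (mod 76076).


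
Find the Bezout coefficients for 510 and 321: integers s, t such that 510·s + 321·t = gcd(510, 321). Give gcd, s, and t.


Euclidean algorithm on (510, 321) — divide until remainder is 0:
  510 = 1 · 321 + 189
  321 = 1 · 189 + 132
  189 = 1 · 132 + 57
  132 = 2 · 57 + 18
  57 = 3 · 18 + 3
  18 = 6 · 3 + 0
gcd(510, 321) = 3.
Track Bezout coefficients alongside the remainders: start with r₀ = 510 = a·1 + b·0 (s = 1, t = 0) and r₁ = 321 = a·0 + b·1 (s = 0, t = 1); each new remainder r_{k+1} = r_{k-1} − q_k·r_k inherits s_{k+1} = s_{k-1} − q_k·s_k, t_{k+1} = t_{k-1} − q_k·t_k, so r_k = a·s_k + b·t_k at every step:
  q = 1: r = 189, s = 1 − 1·0 = 1, t = 0 − 1·1 = -1  (check: 510·1 + 321·(-1) = 189)
  q = 1: r = 132, s = 0 − 1·1 = -1, t = 1 − 1·(-1) = 2  (check: 510·(-1) + 321·2 = 132)
  q = 1: r = 57, s = 1 − 1·(-1) = 2, t = -1 − 1·2 = -3  (check: 510·2 + 321·(-3) = 57)
  q = 2: r = 18, s = -1 − 2·2 = -5, t = 2 − 2·(-3) = 8  (check: 510·(-5) + 321·8 = 18)
  q = 3: r = 3, s = 2 − 3·(-5) = 17, t = -3 − 3·8 = -27  (check: 510·17 + 321·(-27) = 3)
The row with r = 3 (the gcd) gives the Bezout coefficients s = 17, t = -27.
Result: 510 · (17) + 321 · (-27) = 3.

gcd(510, 321) = 3; s = 17, t = -27 (check: 510·17 + 321·(-27) = 3).


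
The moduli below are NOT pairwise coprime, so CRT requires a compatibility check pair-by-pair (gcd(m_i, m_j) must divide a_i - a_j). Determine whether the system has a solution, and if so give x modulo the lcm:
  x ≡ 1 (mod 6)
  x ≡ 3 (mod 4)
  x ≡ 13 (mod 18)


Moduli 6, 4, 18 are not pairwise coprime, so CRT works modulo lcm(m_i) when all pairwise compatibility conditions hold.
Pairwise compatibility: gcd(m_i, m_j) must divide a_i - a_j for every pair.
Merge one congruence at a time:
  Start: x ≡ 1 (mod 6).
  Combine with x ≡ 3 (mod 4): gcd(6, 4) = 2; 3 - 1 = 2, which IS divisible by 2, so compatible.
    Write x = 1 + 6·t and substitute into x ≡ 3 (mod 4): 6·t ≡ 3 − 1 = 2 (mod 4).
    Divide the congruence (and modulus) by g = 2: 3·t ≡ 1 (mod 2).
    Reduce coefficients mod 2: 1·t ≡ 1 (mod 2).
    So t ≡ 1 (mod 2).
    Then x = 1 + 6·1 = 7, valid modulo lcm(6, 4) = 12: x ≡ 7 (mod 12).
  Combine with x ≡ 13 (mod 18): gcd(12, 18) = 6; 13 - 7 = 6, which IS divisible by 6, so compatible.
    Write x = 7 + 12·t and substitute into x ≡ 13 (mod 18): 12·t ≡ 13 − 7 = 6 (mod 18).
    Divide the congruence (and modulus) by g = 6: 2·t ≡ 1 (mod 3).
    The inverse of 2 mod 3 is 2 (since 2·2 = 4 = 1·3 + 1), so t ≡ 2·1 = 2 ≡ 2 (mod 3).
    Then x = 7 + 12·2 = 31, valid modulo lcm(12, 18) = 36: x ≡ 31 (mod 36).
Verify: 31 mod 6 = 1, 31 mod 4 = 3, 31 mod 18 = 13.

x ≡ 31 (mod 36).


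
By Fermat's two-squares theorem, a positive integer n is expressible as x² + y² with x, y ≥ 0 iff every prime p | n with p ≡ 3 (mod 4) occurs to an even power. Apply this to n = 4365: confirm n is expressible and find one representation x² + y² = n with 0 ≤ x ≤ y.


Step 1: Factor n = 4365 = 3^2 · 5 · 97.
Step 2: Check the mod-4 condition on each prime factor: 3 ≡ 3 (mod 4), exponent 2 (must be even); 5 ≡ 1 (mod 4), exponent 1; 97 ≡ 1 (mod 4), exponent 1.
All primes ≡ 3 (mod 4) appear to even exponent (or don't appear), so by the two-squares theorem n IS expressible as a sum of two squares.
Step 3: Build a representation. Group n = k² · m with k = 3 and m = 5 · 97 = 485 (a product of primes ≡ 1 (mod 4)); a representation of m scales to one of n via (k·x)² + (k·y)² = k²(x² + y²). Each prime p ≡ 1 (mod 4) is itself a sum of two squares; find a² by testing p − a² for a perfect square:
  5: 5 − 1² = 4 = 2² ⇒ 5 = 1² + 2².
  97: 97 − 1² = 96, 97 − 2² = 93, 97 − 3² = 88, 97 − 4² = 81 = 9² ⇒ 97 = 4² + 9².
  Combine using the Brahmagupta–Fibonacci identity (a² + b²)(c² + d²) = (ac − bd)² + (ad + bc)² = (ac + bd)² + (ad − bc)²:
  5 · 97 = 485: from (1² + 2²)(4² + 9²), take (1·4 − 2·9, 1·9 + 2·4) = (4 − 18, 9 + 8) = (-14, 17); dropping signs (only squares matter) gives (14, 17); check 14² + 17² = 196 + 289 = 485 ✓.
  Scale by k = 3: (3·14, 3·17) = (42, 51).
Step 4: Order so x ≤ y and verify: 42² + 51² = 1764 + 2601 = 4365 = n. ✓

n = 4365 = 42² + 51² (one valid representation with x ≤ y).


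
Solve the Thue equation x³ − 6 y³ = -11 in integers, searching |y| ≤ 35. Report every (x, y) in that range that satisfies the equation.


The equation is x³ - 6y³ = -11. For fixed y, x³ = 6·y³ − 11, so a solution requires the RHS to be a perfect cube.
Strategy: iterate y from -35 to 35, compute RHS = 6·y³ − 11, and check whether it is a (positive or negative) perfect cube.
Check small values of y:
  y = 0: RHS = -11 is not a perfect cube.
  y = 1: RHS = -5 is not a perfect cube.
  y = -1: RHS = -17 is not a perfect cube.
  y = 2: RHS = 37 is not a perfect cube.
  y = -2: RHS = -59 is not a perfect cube.
  y = 3: RHS = 151 is not a perfect cube.
  y = -3: RHS = -173 is not a perfect cube.
Continuing the search up to |y| = 35 finds no solutions either.
No (x, y) in the scanned range satisfies the equation.

No integer solutions with |y| ≤ 35.


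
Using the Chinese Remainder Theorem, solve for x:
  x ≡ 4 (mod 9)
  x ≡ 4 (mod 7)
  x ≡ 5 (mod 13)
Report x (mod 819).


Moduli 9, 7, 13 are pairwise coprime; by CRT there is a unique solution modulo M = 9 · 7 · 13 = 819.
Solve pairwise, accumulating the modulus:
  Start with x ≡ 4 (mod 9).
  Combine with x ≡ 4 (mod 7): since gcd(9, 7) = 1, we get a unique residue mod 63.
    Write x = 4 + 9·t and substitute into x ≡ 4 (mod 7): 9·t ≡ 4 − 4 = 0 (mod 7).
    Reduce coefficients mod 7: 2·t ≡ 0 (mod 7).
    The inverse of 2 mod 7 is 4 (since 2·4 = 8 = 1·7 + 1), so t ≡ 4·0 = 0 ≡ 0 (mod 7).
    Then x = 4 + 9·0 = 4, valid modulo lcm(9, 7) = 63: x ≡ 4 (mod 63).
  Combine with x ≡ 5 (mod 13): since gcd(63, 13) = 1, we get a unique residue mod 819.
    Write x = 4 + 63·t and substitute into x ≡ 5 (mod 13): 63·t ≡ 5 − 4 = 1 (mod 13).
    Reduce coefficients mod 13: 11·t ≡ 1 (mod 13).
    The inverse of 11 mod 13 is 6 (since 11·6 = 66 = 5·13 + 1), so t ≡ 6·1 = 6 ≡ 6 (mod 13).
    Then x = 4 + 63·6 = 382, valid modulo lcm(63, 13) = 819: x ≡ 382 (mod 819).
Verify: 382 mod 9 = 4 ✓, 382 mod 7 = 4 ✓, 382 mod 13 = 5 ✓.

x ≡ 382 (mod 819).


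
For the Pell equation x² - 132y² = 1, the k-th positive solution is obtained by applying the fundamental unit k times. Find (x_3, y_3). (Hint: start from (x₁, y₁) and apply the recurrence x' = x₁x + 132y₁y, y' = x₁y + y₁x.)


Step 1: Find the fundamental solution (x₁, y₁) of x² - 132y² = 1.
  Expand √132 as a continued fraction. a₀ = ⌊√132⌋ = 11; iterate m_{k+1} = d_k·a_k − m_k, d_{k+1} = (132 − m_{k+1}²)/d_k, a_{k+1} = ⌊(a₀ + m_{k+1})/d_{k+1}⌋ (starting m₀ = 0, d₀ = 1), with convergents p_k = a_k·p_{k-1} + p_{k-2}, q_k = a_k·q_{k-1} + q_{k-2} (p₋₁ = 1, q₋₁ = 0):
  k = 0: a₀ = 11; p₀/q₀ = 11/1; p₀² − 132·q₀² = 121 − 132 = -11.
  k = 1: m = 11, d = 11, a = ⌊(11 + 11)/11⌋ = 2; p/q = (2·11 + 1)/(2·1 + 0) = 23/2; p² − 132·q² = 529 − 528 = 1.
  The first convergent with p² − 132·q² = 1 gives the fundamental solution (x₁, y₁) = (23, 2).
Step 2: Apply the recurrence (x_{n+1}, y_{n+1}) = (x₁x_n + 132y₁y_n, x₁y_n + y₁x_n) repeatedly.
  From (x_1, y_1) = (23, 2): x_2 = 23·23 + 132·2·2 = 1057; y_2 = 23·2 + 2·23 = 92.
  From (x_2, y_2) = (1057, 92): x_3 = 23·1057 + 132·2·92 = 48599; y_3 = 23·92 + 2·1057 = 4230.
Step 3: Verify x_3² - 132·y_3² = 2361862801 - 2361862800 = 1 (should be 1). ✓

(x_1, y_1) = (23, 2); (x_3, y_3) = (48599, 4230).


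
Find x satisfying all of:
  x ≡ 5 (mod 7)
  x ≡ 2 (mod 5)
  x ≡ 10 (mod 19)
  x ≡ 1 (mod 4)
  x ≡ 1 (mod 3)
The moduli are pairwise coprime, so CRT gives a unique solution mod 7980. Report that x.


Product of moduli M = 7 · 5 · 19 · 4 · 3 = 7980.
Merge one congruence at a time:
  Start: x ≡ 5 (mod 7).
  Combine with x ≡ 2 (mod 5); new modulus lcm = 35.
    Write x = 5 + 7·t and substitute into x ≡ 2 (mod 5): 7·t ≡ 2 − 5 = -3 (mod 5).
    Reduce coefficients mod 5: 2·t ≡ 2 (mod 5).
    The inverse of 2 mod 5 is 3 (since 2·3 = 6 = 1·5 + 1), so t ≡ 3·2 = 6 ≡ 1 (mod 5).
    Then x = 5 + 7·1 = 12, valid modulo lcm(7, 5) = 35: x ≡ 12 (mod 35).
  Combine with x ≡ 10 (mod 19); new modulus lcm = 665.
    Write x = 12 + 35·t and substitute into x ≡ 10 (mod 19): 35·t ≡ 10 − 12 = -2 (mod 19).
    Reduce coefficients mod 19: 16·t ≡ 17 (mod 19).
    The inverse of 16 mod 19 is 6 (since 16·6 = 96 = 5·19 + 1), so t ≡ 6·17 = 102 ≡ 7 (mod 19).
    Then x = 12 + 35·7 = 257, valid modulo lcm(35, 19) = 665: x ≡ 257 (mod 665).
  Combine with x ≡ 1 (mod 4); new modulus lcm = 2660.
    Write x = 257 + 665·t and substitute into x ≡ 1 (mod 4): 665·t ≡ 1 − 257 = -256 (mod 4).
    Reduce coefficients mod 4: 1·t ≡ 0 (mod 4).
    So t ≡ 0 (mod 4).
    Then x = 257 + 665·0 = 257, valid modulo lcm(665, 4) = 2660: x ≡ 257 (mod 2660).
  Combine with x ≡ 1 (mod 3); new modulus lcm = 7980.
    Write x = 257 + 2660·t and substitute into x ≡ 1 (mod 3): 2660·t ≡ 1 − 257 = -256 (mod 3).
    Reduce coefficients mod 3: 2·t ≡ 2 (mod 3).
    The inverse of 2 mod 3 is 2 (since 2·2 = 4 = 1·3 + 1), so t ≡ 2·2 = 4 ≡ 1 (mod 3).
    Then x = 257 + 2660·1 = 2917, valid modulo lcm(2660, 3) = 7980: x ≡ 2917 (mod 7980).
Verify against each original: 2917 mod 7 = 5, 2917 mod 5 = 2, 2917 mod 19 = 10, 2917 mod 4 = 1, 2917 mod 3 = 1.

x ≡ 2917 (mod 7980).


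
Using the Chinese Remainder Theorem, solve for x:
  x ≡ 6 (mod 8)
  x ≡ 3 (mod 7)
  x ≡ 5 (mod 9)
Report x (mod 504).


Moduli 8, 7, 9 are pairwise coprime; by CRT there is a unique solution modulo M = 8 · 7 · 9 = 504.
Solve pairwise, accumulating the modulus:
  Start with x ≡ 6 (mod 8).
  Combine with x ≡ 3 (mod 7): since gcd(8, 7) = 1, we get a unique residue mod 56.
    Write x = 6 + 8·t and substitute into x ≡ 3 (mod 7): 8·t ≡ 3 − 6 = -3 (mod 7).
    Reduce coefficients mod 7: 1·t ≡ 4 (mod 7).
    So t ≡ 4 (mod 7).
    Then x = 6 + 8·4 = 38, valid modulo lcm(8, 7) = 56: x ≡ 38 (mod 56).
  Combine with x ≡ 5 (mod 9): since gcd(56, 9) = 1, we get a unique residue mod 504.
    Write x = 38 + 56·t and substitute into x ≡ 5 (mod 9): 56·t ≡ 5 − 38 = -33 (mod 9).
    Reduce coefficients mod 9: 2·t ≡ 3 (mod 9).
    The inverse of 2 mod 9 is 5 (since 2·5 = 10 = 1·9 + 1), so t ≡ 5·3 = 15 ≡ 6 (mod 9).
    Then x = 38 + 56·6 = 374, valid modulo lcm(56, 9) = 504: x ≡ 374 (mod 504).
Verify: 374 mod 8 = 6 ✓, 374 mod 7 = 3 ✓, 374 mod 9 = 5 ✓.

x ≡ 374 (mod 504).


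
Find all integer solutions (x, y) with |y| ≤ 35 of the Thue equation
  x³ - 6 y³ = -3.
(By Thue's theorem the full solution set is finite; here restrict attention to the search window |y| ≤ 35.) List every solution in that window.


The equation is x³ - 6y³ = -3. For fixed y, x³ = 6·y³ − 3, so a solution requires the RHS to be a perfect cube.
Strategy: iterate y from -35 to 35, compute RHS = 6·y³ − 3, and check whether it is a (positive or negative) perfect cube.
Check small values of y:
  y = 0: RHS = -3 is not a perfect cube.
  y = 1: RHS = 3 is not a perfect cube.
  y = -1: RHS = -9 is not a perfect cube.
  y = 2: RHS = 45 is not a perfect cube.
  y = -2: RHS = -51 is not a perfect cube.
  y = 3: RHS = 159 is not a perfect cube.
  y = -3: RHS = -165 is not a perfect cube.
Continuing the search up to |y| = 35 finds no solutions either.
No (x, y) in the scanned range satisfies the equation.

No integer solutions with |y| ≤ 35.


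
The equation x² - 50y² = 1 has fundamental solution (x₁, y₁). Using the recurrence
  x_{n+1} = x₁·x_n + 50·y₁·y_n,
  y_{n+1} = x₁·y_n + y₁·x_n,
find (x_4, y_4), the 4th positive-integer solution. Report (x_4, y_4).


Step 1: Find the fundamental solution (x₁, y₁) of x² - 50y² = 1.
  Expand √50 as a continued fraction. a₀ = ⌊√50⌋ = 7; iterate m_{k+1} = d_k·a_k − m_k, d_{k+1} = (50 − m_{k+1}²)/d_k, a_{k+1} = ⌊(a₀ + m_{k+1})/d_{k+1}⌋ (starting m₀ = 0, d₀ = 1), with convergents p_k = a_k·p_{k-1} + p_{k-2}, q_k = a_k·q_{k-1} + q_{k-2} (p₋₁ = 1, q₋₁ = 0):
  k = 0: a₀ = 7; p₀/q₀ = 7/1; p₀² − 50·q₀² = 49 − 50 = -1.
  k = 1: m = 7, d = 1, a = ⌊(7 + 7)/1⌋ = 14; p/q = (14·7 + 1)/(14·1 + 0) = 99/14; p² − 50·q² = 9801 − 9800 = 1.
  The first convergent with p² − 50·q² = 1 gives the fundamental solution (x₁, y₁) = (99, 14).
Step 2: Apply the recurrence (x_{n+1}, y_{n+1}) = (x₁x_n + 50y₁y_n, x₁y_n + y₁x_n) repeatedly.
  From (x_1, y_1) = (99, 14): x_2 = 99·99 + 50·14·14 = 19601; y_2 = 99·14 + 14·99 = 2772.
  From (x_2, y_2) = (19601, 2772): x_3 = 99·19601 + 50·14·2772 = 3880899; y_3 = 99·2772 + 14·19601 = 548842.
  From (x_3, y_3) = (3880899, 548842): x_4 = 99·3880899 + 50·14·548842 = 768398401; y_4 = 99·548842 + 14·3880899 = 108667944.
Step 3: Verify x_4² - 50·y_4² = 590436102659356801 - 590436102659356800 = 1 (should be 1). ✓

(x_1, y_1) = (99, 14); (x_4, y_4) = (768398401, 108667944).
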